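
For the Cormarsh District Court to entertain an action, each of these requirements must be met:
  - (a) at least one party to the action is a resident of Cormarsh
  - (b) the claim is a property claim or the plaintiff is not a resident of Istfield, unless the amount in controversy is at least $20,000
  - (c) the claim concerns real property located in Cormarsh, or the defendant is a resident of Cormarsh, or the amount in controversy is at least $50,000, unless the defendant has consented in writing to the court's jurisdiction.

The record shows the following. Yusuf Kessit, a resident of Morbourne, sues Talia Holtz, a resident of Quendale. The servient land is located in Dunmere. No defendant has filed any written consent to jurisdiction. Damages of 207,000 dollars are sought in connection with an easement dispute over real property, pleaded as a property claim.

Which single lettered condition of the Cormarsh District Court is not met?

The Cormarsh District Court:
  (a) No party resides in Cormarsh. Fails.
  (b) The claim is a property claim, which satisfies one of the alternatives. Satisfied.
  (c) The amount in controversy is 207,000 dollars, which meets the 50,000 dollars floor, which satisfies one of the alternatives. Satisfied.
Only condition (a) fails.

(a)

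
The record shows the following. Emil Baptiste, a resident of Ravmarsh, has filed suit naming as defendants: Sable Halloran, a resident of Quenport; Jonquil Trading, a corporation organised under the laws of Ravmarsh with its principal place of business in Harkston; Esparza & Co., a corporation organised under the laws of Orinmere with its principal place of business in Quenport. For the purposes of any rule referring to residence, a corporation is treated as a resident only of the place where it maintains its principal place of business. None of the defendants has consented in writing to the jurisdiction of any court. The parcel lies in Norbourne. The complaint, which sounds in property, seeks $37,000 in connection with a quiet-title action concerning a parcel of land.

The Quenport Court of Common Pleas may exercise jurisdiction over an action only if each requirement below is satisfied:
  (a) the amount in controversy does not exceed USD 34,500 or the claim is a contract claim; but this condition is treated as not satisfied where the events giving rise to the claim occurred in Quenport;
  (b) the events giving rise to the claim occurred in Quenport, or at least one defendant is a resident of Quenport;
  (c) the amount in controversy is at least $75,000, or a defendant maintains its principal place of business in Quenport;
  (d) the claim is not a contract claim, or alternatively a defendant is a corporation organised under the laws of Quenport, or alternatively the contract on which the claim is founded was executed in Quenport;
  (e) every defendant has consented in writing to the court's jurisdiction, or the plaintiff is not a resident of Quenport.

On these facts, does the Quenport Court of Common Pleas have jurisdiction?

No

The Quenport Court of Common Pleas:
  (a) The amount in controversy is $37,000, above the $34,500 ceiling; the claim is a property claim, not a contract claim — none of the alternatives is met. Not met.
  (b) Sable Halloran resides in Quenport, so one alternative holds. Satisfied.
  (c) Esparza & Co. has its principal place of business in Quenport, so this disjunct is met. Condition met.
  (d) The claim is a property claim, not a contract claim, so one alternative holds. Met.
  (e) The plaintiff resides in Ravmarsh, which is not Quenport, so one alternative holds. Met.
  → Not every requirement is met — no jurisdiction.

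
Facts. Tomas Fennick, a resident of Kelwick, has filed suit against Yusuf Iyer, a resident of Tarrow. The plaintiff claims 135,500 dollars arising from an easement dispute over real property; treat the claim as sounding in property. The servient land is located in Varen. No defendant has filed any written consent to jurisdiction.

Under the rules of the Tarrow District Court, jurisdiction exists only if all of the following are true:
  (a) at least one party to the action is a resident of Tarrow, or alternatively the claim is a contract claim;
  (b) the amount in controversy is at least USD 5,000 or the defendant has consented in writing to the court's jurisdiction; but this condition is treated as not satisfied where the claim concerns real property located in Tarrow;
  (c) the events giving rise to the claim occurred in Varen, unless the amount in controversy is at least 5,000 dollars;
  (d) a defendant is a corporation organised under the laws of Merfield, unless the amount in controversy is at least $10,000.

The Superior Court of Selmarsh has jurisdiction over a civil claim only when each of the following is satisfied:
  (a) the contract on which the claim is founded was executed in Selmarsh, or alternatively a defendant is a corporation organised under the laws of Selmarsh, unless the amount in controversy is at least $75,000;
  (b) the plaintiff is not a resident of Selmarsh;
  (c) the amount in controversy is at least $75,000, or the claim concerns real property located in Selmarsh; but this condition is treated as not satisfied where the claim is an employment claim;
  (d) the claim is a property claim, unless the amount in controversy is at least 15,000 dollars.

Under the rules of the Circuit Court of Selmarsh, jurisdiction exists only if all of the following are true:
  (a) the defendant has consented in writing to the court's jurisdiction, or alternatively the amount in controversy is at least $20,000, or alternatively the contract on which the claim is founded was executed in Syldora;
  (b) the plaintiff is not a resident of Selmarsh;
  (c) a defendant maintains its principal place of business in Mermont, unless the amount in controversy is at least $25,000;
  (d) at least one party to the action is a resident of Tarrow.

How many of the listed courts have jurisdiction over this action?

The Tarrow District Court:
  (a) Yusuf Iyer resides in Tarrow — that alternative is enough. Met.
  (b) The amount in controversy is USD 135,500, which meets the $5,000 floor — that alternative is enough. And the carve-out is inapplicable — the property lies in Varen, not Tarrow. Met.
  (c) The operative events occurred in Varen. Condition met.
  (d) No defendant is a corporation. However, the amount in controversy is 135,500 dollars, which meets the USD 10,000 floor, so the 'unless' proviso supplies this condition. Condition met.
  → Jurisdiction lies.
The Superior Court of Selmarsh:
  (a) No contract (and hence no place of execution) is alleged; no defendant is a corporation — no alternative holds. The proviso rescues it, though: the amount in controversy is 135,500 dollars, which meets the USD 75,000 floor. Satisfied.
  (b) The plaintiff resides in Kelwick, which is not Selmarsh. Satisfied.
  (c) The amount in controversy is USD 135,500, which meets the USD 75,000 floor — that alternative is enough. The exception is not triggered, since the claim is a property claim, not an employment claim. Satisfied.
  (d) The claim is a property claim. Satisfied.
  → All conditions met; jurisdiction exists.
The Circuit Court of Selmarsh:
  (a) The amount in controversy is USD 135,500, which meets the USD 20,000 floor, which satisfies one of the alternatives. Met.
  (b) The plaintiff resides in Kelwick, which is not Selmarsh. Condition met.
  (c) No defendant is a corporation. However, the amount in controversy is $135,500, which meets the $25,000 floor, so the 'unless' proviso supplies this condition. Satisfied.
  (d) Yusuf Iyer resides in Tarrow. Met.
  → Every requirement is satisfied — jurisdiction.
Courts with jurisdiction: the Tarrow District Court, the Superior Court of Selmarsh, the Circuit Court of Selmarsh — 3 in total.

3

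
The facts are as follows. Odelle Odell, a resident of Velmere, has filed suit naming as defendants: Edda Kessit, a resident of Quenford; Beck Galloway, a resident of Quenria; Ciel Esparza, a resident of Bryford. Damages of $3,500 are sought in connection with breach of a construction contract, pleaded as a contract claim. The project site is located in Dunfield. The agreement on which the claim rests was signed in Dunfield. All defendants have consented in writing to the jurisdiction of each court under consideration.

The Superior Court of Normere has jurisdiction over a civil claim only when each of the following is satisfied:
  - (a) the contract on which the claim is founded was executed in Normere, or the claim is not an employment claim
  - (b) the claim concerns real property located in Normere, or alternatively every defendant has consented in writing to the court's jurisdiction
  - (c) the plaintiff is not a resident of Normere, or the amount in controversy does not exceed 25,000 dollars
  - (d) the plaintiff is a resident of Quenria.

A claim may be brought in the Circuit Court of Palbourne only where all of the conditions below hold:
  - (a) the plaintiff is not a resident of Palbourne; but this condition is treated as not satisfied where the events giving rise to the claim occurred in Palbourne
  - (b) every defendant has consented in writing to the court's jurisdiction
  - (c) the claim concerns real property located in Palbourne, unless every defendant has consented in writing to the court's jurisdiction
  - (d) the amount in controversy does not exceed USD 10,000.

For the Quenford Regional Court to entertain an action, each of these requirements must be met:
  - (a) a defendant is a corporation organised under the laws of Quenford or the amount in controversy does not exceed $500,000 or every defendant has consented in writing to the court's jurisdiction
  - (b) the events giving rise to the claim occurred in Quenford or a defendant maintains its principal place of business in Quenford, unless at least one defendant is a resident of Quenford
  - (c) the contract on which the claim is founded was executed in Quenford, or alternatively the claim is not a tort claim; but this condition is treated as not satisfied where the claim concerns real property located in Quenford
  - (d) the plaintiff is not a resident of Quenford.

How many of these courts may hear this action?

The Superior Court of Normere:
  (a) The claim is a contract claim, not an employment claim, so one alternative holds. Satisfied.
  (b) Every defendant has filed written consent, which satisfies one of the alternatives. Satisfied.
  (c) The plaintiff resides in Velmere, which is not Normere, so this disjunct is met. Met.
  (d) The plaintiff resides in Velmere, not Quenria. Not met.
  → The court lacks jurisdiction.
The Circuit Court of Palbourne:
  (a) The plaintiff resides in Velmere, which is not Palbourne. And the carve-out is inapplicable — the operative events occurred in Dunfield, not Palbourne. Met.
  (b) Every defendant has filed written consent. Met.
  (c) The claim does not concern real property. The proviso rescues it, though: every defendant has filed written consent. Satisfied.
  (d) The amount in controversy is 3,500 dollars, within the $10,000 ceiling. Condition met.
  → The court has jurisdiction.
The Quenford Regional Court:
  (a) The amount in controversy is $3,500, within the 500,000 dollars ceiling, which satisfies one of the alternatives. Met.
  (b) The operative events occurred in Dunfield, not Quenford; no defendant is a corporation — every alternative fails. The proviso rescues it, though: Edda Kessit resides in Quenford. Satisfied.
  (c) The claim is a contract claim, not a tort claim, so this disjunct is met. The exception is not triggered, since the claim does not concern real property. Satisfied.
  (d) The plaintiff resides in Velmere, which is not Quenford. Condition met.
  → The court has jurisdiction.
Courts with jurisdiction: the Circuit Court of Palbourne, the Quenford Regional Court — 2 in total.

2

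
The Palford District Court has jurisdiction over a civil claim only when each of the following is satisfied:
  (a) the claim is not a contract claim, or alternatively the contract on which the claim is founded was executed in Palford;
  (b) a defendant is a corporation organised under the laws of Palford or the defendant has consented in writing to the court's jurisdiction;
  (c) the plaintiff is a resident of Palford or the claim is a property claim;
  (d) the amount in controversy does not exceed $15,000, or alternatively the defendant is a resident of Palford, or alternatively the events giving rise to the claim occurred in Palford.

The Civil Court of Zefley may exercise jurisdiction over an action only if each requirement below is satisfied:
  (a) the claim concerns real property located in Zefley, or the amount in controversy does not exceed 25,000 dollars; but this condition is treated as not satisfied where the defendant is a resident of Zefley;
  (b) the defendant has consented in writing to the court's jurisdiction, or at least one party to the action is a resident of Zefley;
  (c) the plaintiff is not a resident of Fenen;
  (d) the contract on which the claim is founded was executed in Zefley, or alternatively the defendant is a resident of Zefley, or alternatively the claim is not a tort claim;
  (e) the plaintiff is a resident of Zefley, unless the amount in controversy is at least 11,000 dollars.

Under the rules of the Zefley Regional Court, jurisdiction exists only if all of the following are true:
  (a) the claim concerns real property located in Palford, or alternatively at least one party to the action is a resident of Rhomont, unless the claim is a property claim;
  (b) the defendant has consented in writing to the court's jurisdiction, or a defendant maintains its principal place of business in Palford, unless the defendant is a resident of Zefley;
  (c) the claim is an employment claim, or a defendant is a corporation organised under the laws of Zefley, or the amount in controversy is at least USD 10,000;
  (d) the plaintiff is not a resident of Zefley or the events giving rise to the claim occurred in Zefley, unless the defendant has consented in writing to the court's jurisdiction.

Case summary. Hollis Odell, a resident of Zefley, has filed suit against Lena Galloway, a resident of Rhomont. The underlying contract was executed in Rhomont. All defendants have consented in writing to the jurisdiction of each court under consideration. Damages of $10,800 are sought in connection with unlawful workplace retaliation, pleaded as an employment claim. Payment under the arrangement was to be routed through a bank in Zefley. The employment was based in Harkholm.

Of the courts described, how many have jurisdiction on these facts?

2

The Palford District Court:
  (a) The claim is an employment claim, not a contract claim, so one alternative holds. Condition met.
  (b) Every defendant has filed written consent, so this disjunct is met. Satisfied.
  (c) The plaintiff resides in Zefley, not Palford; the claim is an employment claim, not a property claim — none of the alternatives is met. Condition not met.
  (d) The amount in controversy is $10,800, within the $15,000 ceiling, so one alternative holds. Satisfied.
  → The court lacks jurisdiction.
The Civil Court of Zefley:
  (a) The amount in controversy is $10,800, within the USD 25,000 ceiling, so one alternative holds. The exception is not triggered, since the defendant resides in Rhomont, not Zefley. Satisfied.
  (b) Every defendant has filed written consent, so one alternative holds. Met.
  (c) The plaintiff resides in Zefley, which is not Fenen. Condition met.
  (d) The claim is an employment claim, not a tort claim — that alternative is enough. Met.
  (e) The plaintiff resides in Zefley. Condition met.
  → The court has jurisdiction.
The Zefley Regional Court:
  (a) Lena Galloway resides in Rhomont, so one alternative holds. Met.
  (b) Every defendant has filed written consent, so one alternative holds. Condition met.
  (c) The claim is an employment claim, so one alternative holds. Met.
  (d) The plaintiff resides in Zefley; the operative events occurred in Harkholm, not Zefley — none of the alternatives is met. But every defendant has filed written consent, and the 'unless' clause therefore excuses the requirement. Condition met.
  → The court has jurisdiction.
Courts with jurisdiction: the Civil Court of Zefley, the Zefley Regional Court — 2 in total.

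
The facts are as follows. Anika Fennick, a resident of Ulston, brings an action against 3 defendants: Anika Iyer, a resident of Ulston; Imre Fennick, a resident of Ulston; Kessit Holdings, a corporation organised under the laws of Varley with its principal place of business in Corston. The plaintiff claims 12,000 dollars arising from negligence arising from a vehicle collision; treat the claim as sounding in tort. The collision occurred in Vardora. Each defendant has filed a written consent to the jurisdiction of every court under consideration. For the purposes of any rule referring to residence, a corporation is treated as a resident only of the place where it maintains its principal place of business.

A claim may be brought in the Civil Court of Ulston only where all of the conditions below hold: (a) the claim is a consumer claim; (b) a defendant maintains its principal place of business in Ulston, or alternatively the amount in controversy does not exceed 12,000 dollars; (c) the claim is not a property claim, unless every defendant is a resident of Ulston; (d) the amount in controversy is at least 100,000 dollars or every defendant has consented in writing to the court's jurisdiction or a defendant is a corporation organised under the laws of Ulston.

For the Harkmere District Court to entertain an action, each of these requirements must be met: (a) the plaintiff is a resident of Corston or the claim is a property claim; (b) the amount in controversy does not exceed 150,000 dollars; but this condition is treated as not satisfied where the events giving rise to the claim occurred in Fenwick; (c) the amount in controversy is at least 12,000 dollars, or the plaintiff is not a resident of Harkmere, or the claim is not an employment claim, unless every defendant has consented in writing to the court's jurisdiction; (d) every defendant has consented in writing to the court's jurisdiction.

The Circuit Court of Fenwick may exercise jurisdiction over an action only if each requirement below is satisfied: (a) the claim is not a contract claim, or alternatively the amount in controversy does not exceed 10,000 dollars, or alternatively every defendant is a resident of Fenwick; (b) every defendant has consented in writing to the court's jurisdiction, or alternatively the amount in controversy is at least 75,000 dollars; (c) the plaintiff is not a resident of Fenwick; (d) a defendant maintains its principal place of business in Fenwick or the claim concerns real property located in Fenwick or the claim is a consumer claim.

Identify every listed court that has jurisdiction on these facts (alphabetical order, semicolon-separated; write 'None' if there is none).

The Civil Court of Ulston:
  (a) The claim is a tort claim, not a consumer claim. Condition not met.
  (b) The amount in controversy is $12,000, within the 12,000 dollars ceiling — that alternative is enough. Met.
  (c) The claim is a tort claim, not a property claim. Met.
  (d) Every defendant has filed written consent, which satisfies one of the alternatives. Satisfied.
  → Not every requirement is met — no jurisdiction.
The Harkmere District Court:
  (a) The plaintiff resides in Ulston, not Corston; the claim is a tort claim, not a property claim — every alternative fails. Fails.
  (b) The amount in controversy is 12,000 dollars, within the $150,000 ceiling. The exception is not triggered, since the operative events occurred in Vardora, not Fenwick. Condition met.
  (c) The amount in controversy is USD 12,000, which meets the 12,000 dollars floor, which satisfies one of the alternatives. Met.
  (d) Every defendant has filed written consent. Met.
  → At least one condition fails; no jurisdiction.
The Circuit Court of Fenwick:
  (a) The claim is a tort claim, not a contract claim, so this disjunct is met. Satisfied.
  (b) Every defendant has filed written consent, so one alternative holds. Condition met.
  (c) The plaintiff resides in Ulston, which is not Fenwick. Condition met.
  (d) The corporate defendant(s) have their principal place of business in Corston, not Fenwick; the claim does not concern real property; the claim is a tort claim, not a consumer claim — every alternative fails. Not met.
  → Not every requirement is met — no jurisdiction.

None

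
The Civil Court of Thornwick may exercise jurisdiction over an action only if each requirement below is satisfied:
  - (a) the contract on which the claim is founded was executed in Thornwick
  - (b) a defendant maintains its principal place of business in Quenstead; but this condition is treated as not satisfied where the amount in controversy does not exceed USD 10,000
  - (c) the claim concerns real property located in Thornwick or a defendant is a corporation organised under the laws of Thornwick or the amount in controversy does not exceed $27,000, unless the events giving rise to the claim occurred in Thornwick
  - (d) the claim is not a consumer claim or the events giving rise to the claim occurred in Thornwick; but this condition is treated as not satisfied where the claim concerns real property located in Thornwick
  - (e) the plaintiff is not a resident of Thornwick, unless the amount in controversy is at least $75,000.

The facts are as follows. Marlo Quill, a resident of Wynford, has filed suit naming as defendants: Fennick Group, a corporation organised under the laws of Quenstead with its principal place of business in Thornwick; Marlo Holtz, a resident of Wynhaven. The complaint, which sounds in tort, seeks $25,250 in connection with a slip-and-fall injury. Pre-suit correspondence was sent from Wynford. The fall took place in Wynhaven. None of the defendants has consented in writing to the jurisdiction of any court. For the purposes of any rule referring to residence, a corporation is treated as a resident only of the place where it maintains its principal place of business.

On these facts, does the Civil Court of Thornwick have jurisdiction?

No

The Civil Court of Thornwick:
  (a) No contract (and hence no place of execution) is alleged. Condition not met.
  (b) The corporate defendant(s) have their principal place of business in Thornwick, not Quenstead. Not met.
  (c) The amount in controversy is $25,250, within the $27,000 ceiling — that alternative is enough. Met.
  (d) The claim is a tort claim, not a consumer claim, so one alternative holds. The exception is not triggered, since the claim does not concern real property. Satisfied.
  (e) The plaintiff resides in Wynford, which is not Thornwick. Satisfied.
  → No jurisdiction.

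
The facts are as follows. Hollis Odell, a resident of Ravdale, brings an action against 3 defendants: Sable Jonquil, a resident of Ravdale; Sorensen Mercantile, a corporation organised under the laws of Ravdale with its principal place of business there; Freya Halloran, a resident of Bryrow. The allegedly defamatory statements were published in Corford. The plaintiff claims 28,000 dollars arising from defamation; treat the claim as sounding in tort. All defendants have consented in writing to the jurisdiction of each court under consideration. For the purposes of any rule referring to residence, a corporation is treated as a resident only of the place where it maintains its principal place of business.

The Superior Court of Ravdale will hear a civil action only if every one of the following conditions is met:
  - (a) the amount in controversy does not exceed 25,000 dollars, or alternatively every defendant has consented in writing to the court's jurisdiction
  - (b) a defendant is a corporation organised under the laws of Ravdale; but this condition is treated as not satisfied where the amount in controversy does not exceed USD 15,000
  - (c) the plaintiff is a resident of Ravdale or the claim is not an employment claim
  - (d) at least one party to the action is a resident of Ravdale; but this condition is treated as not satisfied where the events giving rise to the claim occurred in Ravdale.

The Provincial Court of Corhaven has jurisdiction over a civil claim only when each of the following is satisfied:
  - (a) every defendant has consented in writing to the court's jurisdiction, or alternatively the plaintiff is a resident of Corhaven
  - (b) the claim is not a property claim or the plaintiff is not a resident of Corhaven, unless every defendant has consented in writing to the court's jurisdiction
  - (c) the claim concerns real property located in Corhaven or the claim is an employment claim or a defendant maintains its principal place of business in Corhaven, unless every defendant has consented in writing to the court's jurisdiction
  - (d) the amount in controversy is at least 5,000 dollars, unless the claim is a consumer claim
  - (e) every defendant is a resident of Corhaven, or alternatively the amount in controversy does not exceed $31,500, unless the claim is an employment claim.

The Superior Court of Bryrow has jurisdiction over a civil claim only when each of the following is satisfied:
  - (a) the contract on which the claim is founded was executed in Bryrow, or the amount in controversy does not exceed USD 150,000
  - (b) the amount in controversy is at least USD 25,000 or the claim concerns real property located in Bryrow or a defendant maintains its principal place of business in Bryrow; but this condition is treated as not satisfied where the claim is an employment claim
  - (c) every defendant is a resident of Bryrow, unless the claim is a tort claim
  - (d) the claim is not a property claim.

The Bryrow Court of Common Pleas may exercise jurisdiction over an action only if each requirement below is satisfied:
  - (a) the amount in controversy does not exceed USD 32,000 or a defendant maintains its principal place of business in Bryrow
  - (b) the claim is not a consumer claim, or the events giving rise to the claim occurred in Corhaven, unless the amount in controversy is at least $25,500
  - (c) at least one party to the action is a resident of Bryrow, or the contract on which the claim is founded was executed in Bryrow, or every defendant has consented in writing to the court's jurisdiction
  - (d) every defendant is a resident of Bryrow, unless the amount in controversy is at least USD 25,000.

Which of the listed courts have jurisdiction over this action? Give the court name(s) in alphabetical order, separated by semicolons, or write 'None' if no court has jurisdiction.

The Superior Court of Ravdale:
  (a) Every defendant has filed written consent, so one alternative holds. Satisfied.
  (b) Sorensen Mercantile is organised under the laws of Ravdale. And the carve-out is inapplicable — the amount in controversy is $28,000, above the USD 15,000 ceiling. Met.
  (c) The plaintiff resides in Ravdale, which satisfies one of the alternatives. Met.
  (d) Hollis Odell resides in Ravdale. The exception is not triggered, since the operative events occurred in Corford, not Ravdale. Condition met.
  → Jurisdiction lies.
The Provincial Court of Corhaven:
  (a) Every defendant has filed written consent, which satisfies one of the alternatives. Met.
  (b) The claim is a tort claim, not a property claim, so one alternative holds. Condition met.
  (c) The claim does not concern real property; the claim is a tort claim, not an employment claim; the corporate defendant(s) have their principal place of business in Ravdale, not Corhaven — none of the alternatives is met. But every defendant has filed written consent, and the 'unless' clause therefore excuses the requirement. Satisfied.
  (d) The amount in controversy is $28,000, which meets the $5,000 floor. Met.
  (e) The amount in controversy is $28,000, within the 31,500 dollars ceiling — that alternative is enough. Met.
  → Jurisdiction lies.
The Superior Court of Bryrow:
  (a) The amount in controversy is 28,000 dollars, within the USD 150,000 ceiling, so one alternative holds. Met.
  (b) The amount in controversy is $28,000, which meets the USD 25,000 floor, which satisfies one of the alternatives. The exception is not triggered, since the claim is a tort claim, not an employment claim. Satisfied.
  (c) The defendants reside as follows — Sable Jonquil in Ravdale, Sorensen Mercantile in Ravdale, Freya Halloran in Bryrow — not all in Bryrow. The proviso rescues it, though: the claim is a tort claim. Satisfied.
  (d) The claim is a tort claim, not a property claim. Condition met.
  → All conditions met; jurisdiction exists.
The Bryrow Court of Common Pleas:
  (a) The amount in controversy is USD 28,000, within the USD 32,000 ceiling, which satisfies one of the alternatives. Satisfied.
  (b) The claim is a tort claim, not a consumer claim, so this disjunct is met. Condition met.
  (c) Freya Halloran resides in Bryrow, so one alternative holds. Condition met.
  (d) The defendants reside as follows — Sable Jonquil in Ravdale, Sorensen Mercantile in Ravdale, Freya Halloran in Bryrow — not all in Bryrow. However, the amount in controversy is USD 28,000, which meets the $25,000 floor, so the 'unless' proviso supplies this condition. Satisfied.
  → All conditions met; jurisdiction exists.

the Bryrow Court of Common Pleas; the Provincial Court of Corhaven; the Superior Court of Bryrow; the Superior Court of Ravdale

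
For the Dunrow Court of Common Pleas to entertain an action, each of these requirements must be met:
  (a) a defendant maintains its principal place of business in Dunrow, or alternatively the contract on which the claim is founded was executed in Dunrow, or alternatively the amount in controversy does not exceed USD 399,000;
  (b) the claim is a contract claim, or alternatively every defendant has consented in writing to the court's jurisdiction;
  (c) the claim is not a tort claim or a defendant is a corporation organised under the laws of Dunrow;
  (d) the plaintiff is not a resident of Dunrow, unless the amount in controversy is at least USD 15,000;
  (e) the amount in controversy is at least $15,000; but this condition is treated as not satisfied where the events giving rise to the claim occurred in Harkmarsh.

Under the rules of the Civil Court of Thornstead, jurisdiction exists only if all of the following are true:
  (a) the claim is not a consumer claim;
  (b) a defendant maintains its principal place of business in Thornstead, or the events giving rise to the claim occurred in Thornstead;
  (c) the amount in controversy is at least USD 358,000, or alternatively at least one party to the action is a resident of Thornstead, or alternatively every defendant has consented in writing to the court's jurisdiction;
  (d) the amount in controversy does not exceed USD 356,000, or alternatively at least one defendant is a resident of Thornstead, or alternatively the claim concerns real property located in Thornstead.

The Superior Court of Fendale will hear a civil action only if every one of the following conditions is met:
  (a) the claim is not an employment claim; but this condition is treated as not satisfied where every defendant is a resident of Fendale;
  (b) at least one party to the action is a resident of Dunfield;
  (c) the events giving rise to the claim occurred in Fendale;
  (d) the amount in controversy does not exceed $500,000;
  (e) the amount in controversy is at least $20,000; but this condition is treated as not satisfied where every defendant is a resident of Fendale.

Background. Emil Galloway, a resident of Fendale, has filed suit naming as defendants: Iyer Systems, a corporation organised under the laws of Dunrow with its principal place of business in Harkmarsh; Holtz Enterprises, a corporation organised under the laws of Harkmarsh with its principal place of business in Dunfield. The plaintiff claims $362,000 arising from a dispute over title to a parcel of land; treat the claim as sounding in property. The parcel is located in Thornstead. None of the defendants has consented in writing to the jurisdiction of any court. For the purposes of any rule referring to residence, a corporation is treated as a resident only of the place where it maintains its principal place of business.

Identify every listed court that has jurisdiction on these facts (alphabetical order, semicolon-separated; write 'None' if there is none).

the Civil Court of Thornstead

The Dunrow Court of Common Pleas:
  (a) The amount in controversy is USD 362,000, within the USD 399,000 ceiling, which satisfies one of the alternatives. Condition met.
  (b) The claim is a property claim, not a contract claim; no such written consent has been filed — no alternative holds. Not met.
  (c) The claim is a property claim, not a tort claim, so this disjunct is met. Condition met.
  (d) The plaintiff resides in Fendale, which is not Dunrow. Condition met.
  (e) The amount in controversy is USD 362,000, which meets the 15,000 dollars floor. The exception is not triggered, since the operative events occurred in Thornstead, not Harkmarsh. Condition met.
  → Not every requirement is met — no jurisdiction.
The Civil Court of Thornstead:
  (a) The claim is a property claim, not a consumer claim. Satisfied.
  (b) The operative events occurred in Thornstead — that alternative is enough. Satisfied.
  (c) The amount in controversy is $362,000, which meets the USD 358,000 floor, so this disjunct is met. Condition met.
  (d) The property lies in Thornstead, so this disjunct is met. Met.
  → The court has jurisdiction.
The Superior Court of Fendale:
  (a) The claim is a property claim, not an employment claim. The carve-out does not apply: the defendants reside as follows — Iyer Systems in Harkmarsh, Holtz Enterprises in Dunfield — not all in Fendale. Met.
  (b) Holtz Enterprises resides in Dunfield. Condition met.
  (c) The operative events occurred in Thornstead, not Fendale. Condition not met.
  (d) The amount in controversy is $362,000, within the $500,000 ceiling. Satisfied.
  (e) The amount in controversy is USD 362,000, which meets the $20,000 floor. The carve-out does not apply: the defendants reside as follows — Iyer Systems in Harkmarsh, Holtz Enterprises in Dunfield — not all in Fendale. Condition met.
  → No jurisdiction.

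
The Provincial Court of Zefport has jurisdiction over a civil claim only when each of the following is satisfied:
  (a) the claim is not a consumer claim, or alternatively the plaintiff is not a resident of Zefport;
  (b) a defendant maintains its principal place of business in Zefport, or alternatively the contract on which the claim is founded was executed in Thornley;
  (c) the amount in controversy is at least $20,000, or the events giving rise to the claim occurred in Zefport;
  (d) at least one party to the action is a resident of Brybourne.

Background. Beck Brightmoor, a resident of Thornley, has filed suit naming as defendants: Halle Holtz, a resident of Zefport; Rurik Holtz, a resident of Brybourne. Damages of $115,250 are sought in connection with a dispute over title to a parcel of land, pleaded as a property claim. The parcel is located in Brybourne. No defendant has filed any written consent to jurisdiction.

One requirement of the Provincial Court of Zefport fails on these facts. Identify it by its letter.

(b)

The Provincial Court of Zefport:
  (a) The claim is a property claim, not a consumer claim, so one alternative holds. Met.
  (b) No defendant is a corporation; no contract (and hence no place of execution) is alleged — every alternative fails. Fails.
  (c) The amount in controversy is $115,250, which meets the USD 20,000 floor, which satisfies one of the alternatives. Met.
  (d) Rurik Holtz resides in Brybourne. Condition met.
Only condition (b) fails.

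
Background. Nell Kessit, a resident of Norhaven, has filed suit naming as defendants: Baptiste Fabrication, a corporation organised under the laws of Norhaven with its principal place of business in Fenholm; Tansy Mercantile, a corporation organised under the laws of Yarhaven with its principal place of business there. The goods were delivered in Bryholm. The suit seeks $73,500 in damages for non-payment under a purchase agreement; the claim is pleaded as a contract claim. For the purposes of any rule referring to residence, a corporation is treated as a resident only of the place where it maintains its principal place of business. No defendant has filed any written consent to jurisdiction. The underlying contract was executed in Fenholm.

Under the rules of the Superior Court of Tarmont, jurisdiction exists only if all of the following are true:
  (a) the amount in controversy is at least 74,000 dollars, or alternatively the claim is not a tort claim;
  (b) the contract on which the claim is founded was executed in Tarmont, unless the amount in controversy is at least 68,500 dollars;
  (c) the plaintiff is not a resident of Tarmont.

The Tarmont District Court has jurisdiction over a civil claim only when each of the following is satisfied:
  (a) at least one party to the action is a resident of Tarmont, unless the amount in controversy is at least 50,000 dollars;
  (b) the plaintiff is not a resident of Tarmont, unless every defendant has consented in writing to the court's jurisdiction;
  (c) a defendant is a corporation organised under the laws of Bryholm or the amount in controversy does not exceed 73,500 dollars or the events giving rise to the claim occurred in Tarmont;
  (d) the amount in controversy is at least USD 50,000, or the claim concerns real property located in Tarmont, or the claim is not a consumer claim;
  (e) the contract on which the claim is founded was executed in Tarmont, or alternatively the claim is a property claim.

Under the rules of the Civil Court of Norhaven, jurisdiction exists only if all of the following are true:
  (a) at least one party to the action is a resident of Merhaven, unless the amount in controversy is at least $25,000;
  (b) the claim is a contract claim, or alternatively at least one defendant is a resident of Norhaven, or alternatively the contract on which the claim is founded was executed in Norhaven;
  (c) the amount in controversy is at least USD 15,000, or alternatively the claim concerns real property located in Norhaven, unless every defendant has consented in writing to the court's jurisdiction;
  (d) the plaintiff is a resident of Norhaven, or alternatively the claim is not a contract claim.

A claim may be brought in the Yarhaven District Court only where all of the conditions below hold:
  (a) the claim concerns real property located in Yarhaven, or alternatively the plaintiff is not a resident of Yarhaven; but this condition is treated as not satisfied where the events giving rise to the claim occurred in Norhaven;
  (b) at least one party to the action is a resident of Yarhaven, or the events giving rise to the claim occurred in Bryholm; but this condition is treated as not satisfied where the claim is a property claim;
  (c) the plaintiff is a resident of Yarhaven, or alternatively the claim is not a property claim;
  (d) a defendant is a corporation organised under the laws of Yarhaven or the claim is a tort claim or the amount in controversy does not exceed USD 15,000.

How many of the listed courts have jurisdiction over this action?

The Superior Court of Tarmont:
  (a) The claim is a contract claim, not a tort claim, which satisfies one of the alternatives. Condition met.
  (b) The contract was executed in Fenholm, not Tarmont. The proviso rescues it, though: the amount in controversy is 73,500 dollars, which meets the $68,500 floor. Condition met.
  (c) The plaintiff resides in Norhaven, which is not Tarmont. Met.
  → Every requirement is satisfied — jurisdiction.
The Tarmont District Court:
  (a) No party resides in Tarmont. The proviso rescues it, though: the amount in controversy is $73,500, which meets the $50,000 floor. Met.
  (b) The plaintiff resides in Norhaven, which is not Tarmont. Condition met.
  (c) The amount in controversy is $73,500, within the 73,500 dollars ceiling, so one alternative holds. Condition met.
  (d) The amount in controversy is 73,500 dollars, which meets the $50,000 floor, so one alternative holds. Met.
  (e) The contract was executed in Fenholm, not Tarmont; the claim is a contract claim, not a property claim — none of the alternatives is met. Fails.
  → The court lacks jurisdiction.
The Civil Court of Norhaven:
  (a) No party resides in Merhaven. But the amount in controversy is USD 73,500, which meets the 25,000 dollars floor, and the 'unless' clause therefore excuses the requirement. Satisfied.
  (b) The claim is a contract claim — that alternative is enough. Met.
  (c) The amount in controversy is $73,500, which meets the 15,000 dollars floor, which satisfies one of the alternatives. Satisfied.
  (d) The plaintiff resides in Norhaven, so one alternative holds. Met.
  → Every requirement is satisfied — jurisdiction.
The Yarhaven District Court:
  (a) The plaintiff resides in Norhaven, which is not Yarhaven, so this disjunct is met. The carve-out does not apply: the operative events occurred in Bryholm, not Norhaven. Condition met.
  (b) Tansy Mercantile resides in Yarhaven, which satisfies one of the alternatives. The exception is not triggered, since the claim is a contract claim, not a property claim. Satisfied.
  (c) The claim is a contract claim, not a property claim, which satisfies one of the alternatives. Condition met.
  (d) Tansy Mercantile is organised under the laws of Yarhaven, which satisfies one of the alternatives. Satisfied.
  → All conditions met; jurisdiction exists.
Courts with jurisdiction: the Superior Court of Tarmont, the Civil Court of Norhaven, the Yarhaven District Court — 3 in total.

3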